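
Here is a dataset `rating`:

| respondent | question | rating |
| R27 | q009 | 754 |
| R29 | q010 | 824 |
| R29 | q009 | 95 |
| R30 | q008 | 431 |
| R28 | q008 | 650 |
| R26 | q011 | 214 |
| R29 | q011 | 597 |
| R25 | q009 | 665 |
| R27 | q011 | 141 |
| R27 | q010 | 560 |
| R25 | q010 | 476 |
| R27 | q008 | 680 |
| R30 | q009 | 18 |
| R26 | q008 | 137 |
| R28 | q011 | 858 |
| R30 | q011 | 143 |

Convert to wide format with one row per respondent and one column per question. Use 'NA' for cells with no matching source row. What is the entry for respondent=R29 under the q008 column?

No long-format row has respondent=R29 and question=q008, so the cell is NA.

NA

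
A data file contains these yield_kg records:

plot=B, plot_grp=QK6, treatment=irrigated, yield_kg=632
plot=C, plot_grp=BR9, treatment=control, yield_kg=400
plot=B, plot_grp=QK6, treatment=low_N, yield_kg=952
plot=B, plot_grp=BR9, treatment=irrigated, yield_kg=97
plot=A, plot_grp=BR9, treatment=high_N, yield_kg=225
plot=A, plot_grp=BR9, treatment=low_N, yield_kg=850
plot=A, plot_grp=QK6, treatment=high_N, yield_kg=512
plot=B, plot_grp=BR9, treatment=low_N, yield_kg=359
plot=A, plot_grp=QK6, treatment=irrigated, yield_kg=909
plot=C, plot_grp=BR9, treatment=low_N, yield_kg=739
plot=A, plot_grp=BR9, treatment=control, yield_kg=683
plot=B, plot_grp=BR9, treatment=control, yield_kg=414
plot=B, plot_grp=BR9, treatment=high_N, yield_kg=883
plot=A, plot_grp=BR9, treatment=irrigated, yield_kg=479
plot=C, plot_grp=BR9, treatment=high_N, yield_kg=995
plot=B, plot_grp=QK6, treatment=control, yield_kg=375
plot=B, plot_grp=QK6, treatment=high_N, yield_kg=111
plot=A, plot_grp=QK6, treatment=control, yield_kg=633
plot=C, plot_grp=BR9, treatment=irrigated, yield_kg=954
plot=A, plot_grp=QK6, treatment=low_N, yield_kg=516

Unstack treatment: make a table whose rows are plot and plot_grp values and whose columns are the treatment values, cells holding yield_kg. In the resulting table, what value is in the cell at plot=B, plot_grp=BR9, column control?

414

Wide layout: rows indexed by plot and plot_grp, columns are the 4 distinct treatment values (irrigated, control, low_N, high_N).
Cell (plot=B, plot_grp=BR9, treatment=control) draws from the long row where plot=B, plot_grp=BR9 and treatment=control, which has yield_kg=414.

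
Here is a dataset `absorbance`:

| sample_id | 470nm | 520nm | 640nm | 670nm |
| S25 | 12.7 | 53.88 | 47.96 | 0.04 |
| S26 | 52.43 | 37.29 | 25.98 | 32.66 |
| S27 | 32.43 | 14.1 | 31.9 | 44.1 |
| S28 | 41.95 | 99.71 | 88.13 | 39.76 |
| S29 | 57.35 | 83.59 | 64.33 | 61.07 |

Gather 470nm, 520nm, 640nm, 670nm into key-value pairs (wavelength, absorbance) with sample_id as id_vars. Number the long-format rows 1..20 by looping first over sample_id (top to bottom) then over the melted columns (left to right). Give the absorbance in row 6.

20 rows total (5 × 4). Row 6: index ⌊(6-1)/4⌋ = 1 into sample_id → S26; (6-1) mod 4 = 1 into the melted columns → 520nm.
So row 6 is (S26, 520nm, 37.29); absorbance = 37.29.

37.29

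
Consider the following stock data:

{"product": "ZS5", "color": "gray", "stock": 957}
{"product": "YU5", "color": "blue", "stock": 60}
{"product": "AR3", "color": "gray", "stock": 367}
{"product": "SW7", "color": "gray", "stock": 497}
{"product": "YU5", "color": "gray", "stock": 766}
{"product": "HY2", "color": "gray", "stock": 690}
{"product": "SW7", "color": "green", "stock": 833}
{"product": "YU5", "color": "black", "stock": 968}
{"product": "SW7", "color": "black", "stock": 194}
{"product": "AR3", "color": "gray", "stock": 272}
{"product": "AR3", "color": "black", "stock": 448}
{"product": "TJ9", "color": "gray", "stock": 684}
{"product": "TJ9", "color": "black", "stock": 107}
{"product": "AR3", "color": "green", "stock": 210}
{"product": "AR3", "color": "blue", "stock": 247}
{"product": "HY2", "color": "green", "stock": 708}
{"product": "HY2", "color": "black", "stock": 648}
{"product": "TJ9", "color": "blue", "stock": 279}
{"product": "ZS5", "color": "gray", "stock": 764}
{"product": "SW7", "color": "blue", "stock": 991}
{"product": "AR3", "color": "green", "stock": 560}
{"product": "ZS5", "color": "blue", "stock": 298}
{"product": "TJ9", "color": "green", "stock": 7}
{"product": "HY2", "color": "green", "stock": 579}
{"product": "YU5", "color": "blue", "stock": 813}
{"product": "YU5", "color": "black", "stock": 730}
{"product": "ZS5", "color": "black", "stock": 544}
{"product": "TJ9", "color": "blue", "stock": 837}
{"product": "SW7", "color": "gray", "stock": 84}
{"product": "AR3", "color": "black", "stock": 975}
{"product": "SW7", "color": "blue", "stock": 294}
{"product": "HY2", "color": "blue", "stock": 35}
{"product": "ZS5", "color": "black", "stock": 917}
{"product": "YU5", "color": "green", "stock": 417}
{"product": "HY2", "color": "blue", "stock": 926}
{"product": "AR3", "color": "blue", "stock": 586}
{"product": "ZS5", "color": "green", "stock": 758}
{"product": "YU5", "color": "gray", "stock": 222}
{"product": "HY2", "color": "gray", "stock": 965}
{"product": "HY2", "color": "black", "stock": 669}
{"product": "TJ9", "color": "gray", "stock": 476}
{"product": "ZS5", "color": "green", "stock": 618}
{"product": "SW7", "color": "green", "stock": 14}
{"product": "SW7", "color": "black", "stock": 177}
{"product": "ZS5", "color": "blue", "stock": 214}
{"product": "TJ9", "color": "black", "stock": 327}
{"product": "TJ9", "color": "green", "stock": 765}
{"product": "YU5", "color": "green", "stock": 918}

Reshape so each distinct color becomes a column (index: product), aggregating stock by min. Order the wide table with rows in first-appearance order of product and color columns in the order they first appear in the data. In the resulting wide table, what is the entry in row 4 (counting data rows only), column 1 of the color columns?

With rows in first-appearance order of product, row 4 is product=SW7. color columns in first-appearance order: gray, blue, green, black; column 1 is gray.
Long rows with product=SW7, color=gray: min(497, 84) = 84.

84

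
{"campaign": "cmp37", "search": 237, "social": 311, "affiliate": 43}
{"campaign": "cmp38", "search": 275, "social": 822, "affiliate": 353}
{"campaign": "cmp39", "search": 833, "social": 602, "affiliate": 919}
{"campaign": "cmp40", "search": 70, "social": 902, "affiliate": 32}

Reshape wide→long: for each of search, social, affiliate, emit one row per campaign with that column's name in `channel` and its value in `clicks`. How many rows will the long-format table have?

12

4 campaign values × 3 melted columns = 12 rows.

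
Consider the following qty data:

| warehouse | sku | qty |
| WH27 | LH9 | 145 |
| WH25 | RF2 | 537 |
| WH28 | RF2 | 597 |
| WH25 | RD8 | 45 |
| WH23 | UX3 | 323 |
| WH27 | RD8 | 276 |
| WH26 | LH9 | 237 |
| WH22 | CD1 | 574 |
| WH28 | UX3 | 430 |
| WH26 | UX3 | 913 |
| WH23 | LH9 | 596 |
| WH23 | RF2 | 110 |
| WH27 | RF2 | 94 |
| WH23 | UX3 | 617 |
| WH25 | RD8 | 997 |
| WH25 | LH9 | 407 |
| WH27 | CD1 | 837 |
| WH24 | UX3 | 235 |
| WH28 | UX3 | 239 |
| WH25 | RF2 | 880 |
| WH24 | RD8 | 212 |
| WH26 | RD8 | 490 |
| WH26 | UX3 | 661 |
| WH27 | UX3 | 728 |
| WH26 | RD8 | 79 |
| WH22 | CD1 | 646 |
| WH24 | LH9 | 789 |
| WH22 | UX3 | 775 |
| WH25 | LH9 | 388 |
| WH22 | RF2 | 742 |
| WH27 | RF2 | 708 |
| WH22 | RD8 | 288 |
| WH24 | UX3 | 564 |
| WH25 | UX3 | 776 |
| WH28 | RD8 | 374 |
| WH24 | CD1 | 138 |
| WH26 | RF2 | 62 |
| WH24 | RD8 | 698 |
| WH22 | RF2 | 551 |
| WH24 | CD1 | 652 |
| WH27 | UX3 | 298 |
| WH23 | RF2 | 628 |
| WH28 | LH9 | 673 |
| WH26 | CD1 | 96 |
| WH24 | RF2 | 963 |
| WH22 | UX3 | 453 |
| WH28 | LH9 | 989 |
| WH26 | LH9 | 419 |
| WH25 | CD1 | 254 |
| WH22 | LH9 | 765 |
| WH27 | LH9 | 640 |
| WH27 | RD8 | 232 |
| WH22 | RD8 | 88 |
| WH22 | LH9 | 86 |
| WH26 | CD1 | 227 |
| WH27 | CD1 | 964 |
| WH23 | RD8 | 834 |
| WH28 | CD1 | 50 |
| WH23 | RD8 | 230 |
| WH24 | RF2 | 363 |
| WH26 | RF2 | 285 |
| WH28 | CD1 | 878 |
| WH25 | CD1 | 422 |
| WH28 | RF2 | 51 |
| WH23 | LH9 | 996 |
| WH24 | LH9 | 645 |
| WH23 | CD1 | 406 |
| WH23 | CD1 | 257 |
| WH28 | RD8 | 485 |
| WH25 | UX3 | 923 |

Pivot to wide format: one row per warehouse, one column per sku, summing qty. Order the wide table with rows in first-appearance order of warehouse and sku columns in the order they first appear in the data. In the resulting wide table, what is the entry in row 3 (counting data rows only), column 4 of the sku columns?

669

With rows in first-appearance order of warehouse, row 3 is warehouse=WH28. sku columns in first-appearance order: LH9, RF2, RD8, UX3, CD1; column 4 is UX3.
Long rows with warehouse=WH28, sku=UX3: 430 + 239 = 669.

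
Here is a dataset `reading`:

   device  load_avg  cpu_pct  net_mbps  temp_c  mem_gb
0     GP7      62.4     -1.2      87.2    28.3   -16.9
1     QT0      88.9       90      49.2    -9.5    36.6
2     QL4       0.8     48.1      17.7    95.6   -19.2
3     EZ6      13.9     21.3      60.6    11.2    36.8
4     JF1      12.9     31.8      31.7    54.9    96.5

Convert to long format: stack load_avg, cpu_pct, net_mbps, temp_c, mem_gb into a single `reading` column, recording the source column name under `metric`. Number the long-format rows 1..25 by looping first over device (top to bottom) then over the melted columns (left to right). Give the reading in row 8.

49.2

25 rows total (5 × 5). Row 8: index ⌊(8-1)/5⌋ = 1 into device → QT0; (8-1) mod 5 = 2 into the melted columns → net_mbps.
So row 8 is (QT0, net_mbps, 49.2); reading = 49.2.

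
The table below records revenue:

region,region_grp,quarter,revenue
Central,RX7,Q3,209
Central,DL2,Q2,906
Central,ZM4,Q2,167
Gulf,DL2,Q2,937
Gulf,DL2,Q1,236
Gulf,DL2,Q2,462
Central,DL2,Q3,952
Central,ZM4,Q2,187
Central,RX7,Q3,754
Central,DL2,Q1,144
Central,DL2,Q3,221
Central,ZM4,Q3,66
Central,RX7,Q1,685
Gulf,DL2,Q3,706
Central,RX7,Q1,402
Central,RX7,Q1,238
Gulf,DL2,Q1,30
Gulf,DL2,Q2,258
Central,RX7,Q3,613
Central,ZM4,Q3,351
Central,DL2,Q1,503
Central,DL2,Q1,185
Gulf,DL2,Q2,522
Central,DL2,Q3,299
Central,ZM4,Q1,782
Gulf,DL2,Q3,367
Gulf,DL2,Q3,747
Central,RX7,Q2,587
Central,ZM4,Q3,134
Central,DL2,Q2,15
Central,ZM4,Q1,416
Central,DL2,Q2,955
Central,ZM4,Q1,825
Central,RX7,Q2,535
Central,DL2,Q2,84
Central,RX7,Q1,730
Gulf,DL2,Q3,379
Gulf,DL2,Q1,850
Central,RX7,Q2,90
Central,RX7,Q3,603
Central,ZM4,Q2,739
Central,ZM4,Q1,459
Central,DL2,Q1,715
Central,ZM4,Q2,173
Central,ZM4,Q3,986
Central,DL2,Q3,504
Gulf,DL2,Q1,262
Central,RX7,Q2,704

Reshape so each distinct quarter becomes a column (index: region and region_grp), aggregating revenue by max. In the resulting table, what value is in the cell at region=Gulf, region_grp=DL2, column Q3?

747

Rows with region=Gulf, region_grp=DL2 and quarter=Q3: revenue values are 706, 367, 747, 379.
max(706, 367, 747, 379) = 747.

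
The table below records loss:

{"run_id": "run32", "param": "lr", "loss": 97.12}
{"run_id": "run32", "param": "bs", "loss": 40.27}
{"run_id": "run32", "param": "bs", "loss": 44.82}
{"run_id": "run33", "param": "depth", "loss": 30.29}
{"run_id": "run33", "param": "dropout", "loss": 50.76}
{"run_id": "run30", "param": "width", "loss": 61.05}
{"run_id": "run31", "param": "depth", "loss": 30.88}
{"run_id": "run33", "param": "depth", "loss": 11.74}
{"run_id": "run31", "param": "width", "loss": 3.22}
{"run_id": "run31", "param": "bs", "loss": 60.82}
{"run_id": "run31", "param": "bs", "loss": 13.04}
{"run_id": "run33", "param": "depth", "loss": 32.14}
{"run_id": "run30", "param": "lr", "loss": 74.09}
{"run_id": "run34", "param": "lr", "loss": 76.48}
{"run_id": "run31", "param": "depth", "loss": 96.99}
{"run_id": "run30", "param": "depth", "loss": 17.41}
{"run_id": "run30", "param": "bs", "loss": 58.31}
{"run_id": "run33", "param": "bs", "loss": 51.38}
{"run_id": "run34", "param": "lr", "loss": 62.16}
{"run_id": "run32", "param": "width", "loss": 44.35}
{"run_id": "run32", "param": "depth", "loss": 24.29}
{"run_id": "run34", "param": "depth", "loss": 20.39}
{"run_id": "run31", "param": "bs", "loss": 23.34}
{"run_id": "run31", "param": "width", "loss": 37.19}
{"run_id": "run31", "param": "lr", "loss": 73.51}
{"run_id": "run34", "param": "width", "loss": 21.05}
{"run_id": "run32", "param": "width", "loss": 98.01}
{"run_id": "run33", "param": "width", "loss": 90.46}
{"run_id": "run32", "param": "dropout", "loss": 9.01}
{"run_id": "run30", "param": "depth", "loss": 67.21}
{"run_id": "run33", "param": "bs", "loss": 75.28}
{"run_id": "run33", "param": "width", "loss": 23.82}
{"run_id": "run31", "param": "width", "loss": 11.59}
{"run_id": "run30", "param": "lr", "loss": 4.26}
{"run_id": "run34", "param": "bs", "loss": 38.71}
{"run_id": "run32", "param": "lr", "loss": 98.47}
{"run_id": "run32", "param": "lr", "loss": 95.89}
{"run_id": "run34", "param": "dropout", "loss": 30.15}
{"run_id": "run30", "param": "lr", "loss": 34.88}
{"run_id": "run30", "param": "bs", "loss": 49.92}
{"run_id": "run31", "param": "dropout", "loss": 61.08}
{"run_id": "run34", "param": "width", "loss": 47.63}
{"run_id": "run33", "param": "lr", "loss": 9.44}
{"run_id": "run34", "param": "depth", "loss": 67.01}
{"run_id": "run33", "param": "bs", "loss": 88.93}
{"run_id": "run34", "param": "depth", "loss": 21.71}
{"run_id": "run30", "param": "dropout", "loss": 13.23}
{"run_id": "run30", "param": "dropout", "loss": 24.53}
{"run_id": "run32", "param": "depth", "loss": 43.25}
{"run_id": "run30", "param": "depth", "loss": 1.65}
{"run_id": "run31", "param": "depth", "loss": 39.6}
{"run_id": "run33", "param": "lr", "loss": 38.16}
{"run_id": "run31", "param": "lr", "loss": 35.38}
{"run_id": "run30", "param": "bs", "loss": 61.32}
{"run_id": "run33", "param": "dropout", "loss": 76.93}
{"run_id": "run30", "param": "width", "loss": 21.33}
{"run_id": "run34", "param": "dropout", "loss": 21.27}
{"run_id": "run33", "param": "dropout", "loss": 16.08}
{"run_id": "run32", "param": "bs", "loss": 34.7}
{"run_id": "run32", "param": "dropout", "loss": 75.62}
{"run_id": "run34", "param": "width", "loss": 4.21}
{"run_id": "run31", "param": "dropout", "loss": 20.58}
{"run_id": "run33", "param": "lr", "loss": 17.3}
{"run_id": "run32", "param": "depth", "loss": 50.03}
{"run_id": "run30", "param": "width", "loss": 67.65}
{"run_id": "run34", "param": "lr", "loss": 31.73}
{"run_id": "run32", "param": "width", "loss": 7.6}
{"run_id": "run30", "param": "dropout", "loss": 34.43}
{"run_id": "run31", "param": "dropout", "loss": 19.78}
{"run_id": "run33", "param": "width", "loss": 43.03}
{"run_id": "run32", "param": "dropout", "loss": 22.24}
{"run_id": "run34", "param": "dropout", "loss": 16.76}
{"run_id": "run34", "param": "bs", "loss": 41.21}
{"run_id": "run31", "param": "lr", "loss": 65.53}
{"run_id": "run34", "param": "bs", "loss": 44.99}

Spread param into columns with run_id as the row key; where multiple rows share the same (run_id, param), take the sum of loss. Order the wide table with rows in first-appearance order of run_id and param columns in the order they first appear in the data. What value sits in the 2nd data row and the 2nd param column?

With rows in first-appearance order of run_id, row 2 is run_id=run33. param columns in first-appearance order: lr, bs, depth, dropout, width; column 2 is bs.
Long rows with run_id=run33, param=bs: 51.38 + 75.28 + 88.93 = 215.59.

215.59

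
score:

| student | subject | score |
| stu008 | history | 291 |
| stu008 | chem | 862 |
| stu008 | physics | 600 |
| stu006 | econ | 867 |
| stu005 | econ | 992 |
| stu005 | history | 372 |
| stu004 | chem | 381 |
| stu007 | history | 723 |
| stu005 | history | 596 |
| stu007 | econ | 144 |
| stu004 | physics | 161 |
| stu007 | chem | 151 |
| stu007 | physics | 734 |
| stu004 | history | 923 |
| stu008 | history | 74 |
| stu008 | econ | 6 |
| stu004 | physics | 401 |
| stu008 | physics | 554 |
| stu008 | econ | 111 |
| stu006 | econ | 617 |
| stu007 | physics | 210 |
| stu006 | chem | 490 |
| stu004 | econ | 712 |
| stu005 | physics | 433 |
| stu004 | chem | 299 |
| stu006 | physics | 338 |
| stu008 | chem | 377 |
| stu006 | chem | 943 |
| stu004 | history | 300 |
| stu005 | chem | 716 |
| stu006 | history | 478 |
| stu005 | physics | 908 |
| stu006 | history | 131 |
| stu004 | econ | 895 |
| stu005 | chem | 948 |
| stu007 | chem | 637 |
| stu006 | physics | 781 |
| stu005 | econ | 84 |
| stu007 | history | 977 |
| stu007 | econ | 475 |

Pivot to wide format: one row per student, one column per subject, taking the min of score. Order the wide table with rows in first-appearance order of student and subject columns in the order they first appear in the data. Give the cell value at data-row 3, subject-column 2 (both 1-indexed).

716

With rows in first-appearance order of student, row 3 is student=stu005. subject columns in first-appearance order: history, chem, physics, econ; column 2 is chem.
Long rows with student=stu005, subject=chem: min(716, 948) = 716.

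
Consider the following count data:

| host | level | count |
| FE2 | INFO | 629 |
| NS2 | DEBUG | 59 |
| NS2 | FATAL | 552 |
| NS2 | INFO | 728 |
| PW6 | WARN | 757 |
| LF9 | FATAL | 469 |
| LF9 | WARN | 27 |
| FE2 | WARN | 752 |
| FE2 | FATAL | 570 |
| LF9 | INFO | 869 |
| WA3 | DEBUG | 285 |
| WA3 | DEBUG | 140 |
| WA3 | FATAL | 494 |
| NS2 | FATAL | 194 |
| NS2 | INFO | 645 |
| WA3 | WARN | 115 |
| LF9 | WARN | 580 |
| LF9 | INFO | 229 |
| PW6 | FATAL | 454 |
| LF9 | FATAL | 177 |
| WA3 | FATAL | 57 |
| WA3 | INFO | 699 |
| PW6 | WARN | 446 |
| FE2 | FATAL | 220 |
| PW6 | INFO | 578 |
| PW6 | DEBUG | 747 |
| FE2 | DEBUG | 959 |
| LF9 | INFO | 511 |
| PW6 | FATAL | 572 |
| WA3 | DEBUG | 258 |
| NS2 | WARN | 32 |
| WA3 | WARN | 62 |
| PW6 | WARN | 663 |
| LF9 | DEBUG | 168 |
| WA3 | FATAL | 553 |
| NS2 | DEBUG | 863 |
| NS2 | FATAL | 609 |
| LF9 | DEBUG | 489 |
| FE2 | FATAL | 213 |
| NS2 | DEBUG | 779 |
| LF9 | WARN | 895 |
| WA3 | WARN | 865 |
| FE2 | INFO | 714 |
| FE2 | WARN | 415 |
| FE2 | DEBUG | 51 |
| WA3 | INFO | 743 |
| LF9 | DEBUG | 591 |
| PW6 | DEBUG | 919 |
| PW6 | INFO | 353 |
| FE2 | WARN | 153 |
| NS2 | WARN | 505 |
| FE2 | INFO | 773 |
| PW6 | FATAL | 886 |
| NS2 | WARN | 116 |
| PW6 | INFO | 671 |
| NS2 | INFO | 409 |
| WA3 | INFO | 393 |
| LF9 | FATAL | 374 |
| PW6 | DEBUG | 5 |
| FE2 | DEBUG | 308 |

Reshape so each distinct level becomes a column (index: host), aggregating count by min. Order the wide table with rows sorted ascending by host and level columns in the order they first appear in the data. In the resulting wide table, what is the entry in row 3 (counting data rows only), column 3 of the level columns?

With rows sorted ascending by host, row 3 is host=NS2. level columns in first-appearance order: INFO, DEBUG, FATAL, WARN; column 3 is FATAL.
Long rows with host=NS2, level=FATAL: min(552, 194, 609) = 194.

194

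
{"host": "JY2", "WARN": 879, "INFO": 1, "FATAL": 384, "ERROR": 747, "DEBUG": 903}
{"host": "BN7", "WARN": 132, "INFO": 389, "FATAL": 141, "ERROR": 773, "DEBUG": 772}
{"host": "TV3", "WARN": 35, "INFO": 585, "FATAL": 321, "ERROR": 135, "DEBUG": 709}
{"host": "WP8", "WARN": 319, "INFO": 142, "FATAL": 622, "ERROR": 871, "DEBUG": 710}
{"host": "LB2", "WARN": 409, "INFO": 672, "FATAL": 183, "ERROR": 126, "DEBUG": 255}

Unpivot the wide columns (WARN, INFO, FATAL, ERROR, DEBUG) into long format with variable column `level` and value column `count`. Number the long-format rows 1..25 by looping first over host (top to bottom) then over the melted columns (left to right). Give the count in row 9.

773

25 rows total (5 × 5). Row 9: index ⌊(9-1)/5⌋ = 1 into host → BN7; (9-1) mod 5 = 3 into the melted columns → ERROR.
So row 9 is (BN7, ERROR, 773); count = 773.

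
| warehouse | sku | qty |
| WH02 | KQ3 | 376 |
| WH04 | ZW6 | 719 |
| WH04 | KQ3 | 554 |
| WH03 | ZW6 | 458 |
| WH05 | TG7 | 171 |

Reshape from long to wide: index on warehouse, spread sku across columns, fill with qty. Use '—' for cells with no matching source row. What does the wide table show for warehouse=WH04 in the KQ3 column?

554

The long row with warehouse=WH04, sku=KQ3 has qty=554.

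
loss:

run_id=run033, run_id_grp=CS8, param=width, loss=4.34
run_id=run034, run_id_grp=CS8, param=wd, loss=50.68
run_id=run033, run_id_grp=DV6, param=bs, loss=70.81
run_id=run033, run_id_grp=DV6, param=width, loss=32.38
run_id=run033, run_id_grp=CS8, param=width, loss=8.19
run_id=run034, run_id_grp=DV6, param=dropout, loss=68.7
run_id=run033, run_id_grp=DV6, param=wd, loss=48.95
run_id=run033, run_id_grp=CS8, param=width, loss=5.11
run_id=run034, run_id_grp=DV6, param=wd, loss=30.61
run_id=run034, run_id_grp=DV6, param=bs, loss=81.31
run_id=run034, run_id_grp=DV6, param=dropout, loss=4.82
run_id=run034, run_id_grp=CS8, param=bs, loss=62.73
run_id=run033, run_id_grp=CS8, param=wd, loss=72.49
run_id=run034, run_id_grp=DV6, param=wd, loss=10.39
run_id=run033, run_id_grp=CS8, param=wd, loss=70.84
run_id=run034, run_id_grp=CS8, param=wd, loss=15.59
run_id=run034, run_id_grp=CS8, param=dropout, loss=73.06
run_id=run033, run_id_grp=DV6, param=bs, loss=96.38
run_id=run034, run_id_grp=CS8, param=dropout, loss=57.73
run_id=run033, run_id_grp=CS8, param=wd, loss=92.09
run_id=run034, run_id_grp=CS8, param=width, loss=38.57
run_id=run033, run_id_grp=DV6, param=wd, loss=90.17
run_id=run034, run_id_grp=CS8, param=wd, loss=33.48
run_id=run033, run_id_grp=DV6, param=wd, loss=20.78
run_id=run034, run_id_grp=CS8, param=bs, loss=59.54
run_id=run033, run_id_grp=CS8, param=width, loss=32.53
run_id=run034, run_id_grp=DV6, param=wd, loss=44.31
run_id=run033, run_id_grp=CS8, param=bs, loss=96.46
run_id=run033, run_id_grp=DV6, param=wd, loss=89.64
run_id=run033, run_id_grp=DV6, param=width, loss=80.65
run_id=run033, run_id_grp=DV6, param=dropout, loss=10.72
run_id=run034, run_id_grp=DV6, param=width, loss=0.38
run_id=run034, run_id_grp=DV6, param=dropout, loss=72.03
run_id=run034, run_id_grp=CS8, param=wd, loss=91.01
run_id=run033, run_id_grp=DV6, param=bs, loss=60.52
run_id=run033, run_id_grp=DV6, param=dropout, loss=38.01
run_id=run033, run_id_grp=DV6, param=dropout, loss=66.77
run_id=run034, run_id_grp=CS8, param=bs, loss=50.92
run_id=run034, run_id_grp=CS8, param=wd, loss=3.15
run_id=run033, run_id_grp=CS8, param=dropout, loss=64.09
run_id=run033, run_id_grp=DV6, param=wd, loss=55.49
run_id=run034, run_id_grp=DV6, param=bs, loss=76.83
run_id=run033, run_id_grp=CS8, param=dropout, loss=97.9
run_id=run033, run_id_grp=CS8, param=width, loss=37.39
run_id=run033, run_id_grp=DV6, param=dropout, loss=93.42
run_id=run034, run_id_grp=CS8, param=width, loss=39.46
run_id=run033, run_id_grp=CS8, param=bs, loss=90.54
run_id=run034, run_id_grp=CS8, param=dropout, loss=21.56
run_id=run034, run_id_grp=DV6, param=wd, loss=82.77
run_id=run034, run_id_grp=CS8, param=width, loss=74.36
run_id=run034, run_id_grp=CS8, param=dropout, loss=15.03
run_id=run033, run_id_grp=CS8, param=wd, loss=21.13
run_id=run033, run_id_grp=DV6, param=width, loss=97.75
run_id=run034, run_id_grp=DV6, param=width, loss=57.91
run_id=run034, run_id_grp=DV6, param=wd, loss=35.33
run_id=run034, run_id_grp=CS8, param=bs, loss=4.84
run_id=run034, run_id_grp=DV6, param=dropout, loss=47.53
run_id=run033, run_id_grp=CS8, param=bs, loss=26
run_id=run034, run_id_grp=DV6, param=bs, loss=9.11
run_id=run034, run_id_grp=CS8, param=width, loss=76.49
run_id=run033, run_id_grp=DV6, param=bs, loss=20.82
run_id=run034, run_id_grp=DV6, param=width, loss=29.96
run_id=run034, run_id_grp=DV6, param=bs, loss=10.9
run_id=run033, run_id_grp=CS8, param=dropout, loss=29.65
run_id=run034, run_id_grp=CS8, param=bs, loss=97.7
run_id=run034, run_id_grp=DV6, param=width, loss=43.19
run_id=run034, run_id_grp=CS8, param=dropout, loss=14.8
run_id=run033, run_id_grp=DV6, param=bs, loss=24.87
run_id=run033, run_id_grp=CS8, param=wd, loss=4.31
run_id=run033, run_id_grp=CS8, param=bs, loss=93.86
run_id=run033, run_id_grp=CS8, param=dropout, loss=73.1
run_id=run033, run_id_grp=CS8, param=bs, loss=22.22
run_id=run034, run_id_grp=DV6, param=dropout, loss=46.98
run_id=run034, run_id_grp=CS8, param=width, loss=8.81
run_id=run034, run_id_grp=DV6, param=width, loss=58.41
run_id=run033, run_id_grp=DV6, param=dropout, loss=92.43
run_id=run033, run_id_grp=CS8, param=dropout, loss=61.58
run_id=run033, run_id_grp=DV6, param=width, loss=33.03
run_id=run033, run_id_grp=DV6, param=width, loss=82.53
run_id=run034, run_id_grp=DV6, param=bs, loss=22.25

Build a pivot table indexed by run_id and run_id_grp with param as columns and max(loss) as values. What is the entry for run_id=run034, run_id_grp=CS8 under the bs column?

97.7

Rows with run_id=run034, run_id_grp=CS8 and param=bs: loss values are 62.73, 59.54, 50.92, 4.84, 97.7.
max(62.73, 59.54, 50.92, 4.84, 97.7) = 97.7.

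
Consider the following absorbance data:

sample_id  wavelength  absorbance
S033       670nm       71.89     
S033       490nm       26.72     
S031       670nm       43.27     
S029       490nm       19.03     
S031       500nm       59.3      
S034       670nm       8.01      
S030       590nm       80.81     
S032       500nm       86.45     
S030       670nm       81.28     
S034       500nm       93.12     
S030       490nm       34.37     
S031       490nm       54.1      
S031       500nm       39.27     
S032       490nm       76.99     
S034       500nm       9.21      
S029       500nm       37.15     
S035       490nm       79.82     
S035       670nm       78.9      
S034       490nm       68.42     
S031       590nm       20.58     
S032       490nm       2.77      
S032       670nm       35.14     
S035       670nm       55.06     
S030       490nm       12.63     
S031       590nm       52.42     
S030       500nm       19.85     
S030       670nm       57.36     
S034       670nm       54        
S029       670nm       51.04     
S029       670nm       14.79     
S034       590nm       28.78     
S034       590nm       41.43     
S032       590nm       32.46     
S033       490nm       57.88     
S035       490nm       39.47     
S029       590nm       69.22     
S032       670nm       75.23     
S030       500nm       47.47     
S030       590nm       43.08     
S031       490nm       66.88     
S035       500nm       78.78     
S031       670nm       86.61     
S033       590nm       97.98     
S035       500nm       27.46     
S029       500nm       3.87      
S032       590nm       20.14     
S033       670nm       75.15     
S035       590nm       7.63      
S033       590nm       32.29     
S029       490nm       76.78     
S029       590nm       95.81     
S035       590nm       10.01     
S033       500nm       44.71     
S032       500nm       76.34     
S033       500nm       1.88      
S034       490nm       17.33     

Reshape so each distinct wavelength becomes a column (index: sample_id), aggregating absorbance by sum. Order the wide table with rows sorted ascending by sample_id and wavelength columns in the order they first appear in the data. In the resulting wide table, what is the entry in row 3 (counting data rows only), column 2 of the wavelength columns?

With rows sorted ascending by sample_id, row 3 is sample_id=S031. wavelength columns in first-appearance order: 670nm, 490nm, 500nm, 590nm; column 2 is 490nm.
Long rows with sample_id=S031, wavelength=490nm: 54.1 + 66.88 = 120.98.

120.98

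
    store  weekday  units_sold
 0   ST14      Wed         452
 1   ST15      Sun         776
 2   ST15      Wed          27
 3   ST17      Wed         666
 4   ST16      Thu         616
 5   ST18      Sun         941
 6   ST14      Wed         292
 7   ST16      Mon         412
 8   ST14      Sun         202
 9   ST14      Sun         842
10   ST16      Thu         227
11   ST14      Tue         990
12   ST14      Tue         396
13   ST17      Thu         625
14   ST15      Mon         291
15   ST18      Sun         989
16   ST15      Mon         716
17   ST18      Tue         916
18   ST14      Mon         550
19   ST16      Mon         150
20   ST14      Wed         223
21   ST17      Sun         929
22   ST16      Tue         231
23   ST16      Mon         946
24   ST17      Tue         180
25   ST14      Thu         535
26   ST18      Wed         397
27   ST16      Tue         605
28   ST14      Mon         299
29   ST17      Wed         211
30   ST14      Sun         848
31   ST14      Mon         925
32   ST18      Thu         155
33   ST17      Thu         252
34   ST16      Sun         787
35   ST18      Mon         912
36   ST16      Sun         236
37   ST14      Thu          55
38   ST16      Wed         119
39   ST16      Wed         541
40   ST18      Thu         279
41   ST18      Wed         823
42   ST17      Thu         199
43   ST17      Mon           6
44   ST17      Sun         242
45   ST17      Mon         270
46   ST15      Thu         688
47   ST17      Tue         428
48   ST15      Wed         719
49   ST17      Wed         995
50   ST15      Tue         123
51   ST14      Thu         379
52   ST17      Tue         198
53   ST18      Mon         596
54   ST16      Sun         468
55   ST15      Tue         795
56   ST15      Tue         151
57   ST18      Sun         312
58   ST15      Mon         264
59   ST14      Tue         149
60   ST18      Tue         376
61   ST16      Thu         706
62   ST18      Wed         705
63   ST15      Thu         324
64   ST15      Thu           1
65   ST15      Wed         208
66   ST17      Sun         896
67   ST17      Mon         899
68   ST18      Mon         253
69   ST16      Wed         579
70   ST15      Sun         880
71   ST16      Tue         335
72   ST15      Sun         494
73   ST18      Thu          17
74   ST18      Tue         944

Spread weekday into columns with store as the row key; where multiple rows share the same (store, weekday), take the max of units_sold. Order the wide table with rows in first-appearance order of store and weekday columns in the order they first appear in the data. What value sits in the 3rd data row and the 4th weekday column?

899

With rows in first-appearance order of store, row 3 is store=ST17. weekday columns in first-appearance order: Wed, Sun, Thu, Mon, Tue; column 4 is Mon.
Long rows with store=ST17, weekday=Mon: max(6, 270, 899) = 899.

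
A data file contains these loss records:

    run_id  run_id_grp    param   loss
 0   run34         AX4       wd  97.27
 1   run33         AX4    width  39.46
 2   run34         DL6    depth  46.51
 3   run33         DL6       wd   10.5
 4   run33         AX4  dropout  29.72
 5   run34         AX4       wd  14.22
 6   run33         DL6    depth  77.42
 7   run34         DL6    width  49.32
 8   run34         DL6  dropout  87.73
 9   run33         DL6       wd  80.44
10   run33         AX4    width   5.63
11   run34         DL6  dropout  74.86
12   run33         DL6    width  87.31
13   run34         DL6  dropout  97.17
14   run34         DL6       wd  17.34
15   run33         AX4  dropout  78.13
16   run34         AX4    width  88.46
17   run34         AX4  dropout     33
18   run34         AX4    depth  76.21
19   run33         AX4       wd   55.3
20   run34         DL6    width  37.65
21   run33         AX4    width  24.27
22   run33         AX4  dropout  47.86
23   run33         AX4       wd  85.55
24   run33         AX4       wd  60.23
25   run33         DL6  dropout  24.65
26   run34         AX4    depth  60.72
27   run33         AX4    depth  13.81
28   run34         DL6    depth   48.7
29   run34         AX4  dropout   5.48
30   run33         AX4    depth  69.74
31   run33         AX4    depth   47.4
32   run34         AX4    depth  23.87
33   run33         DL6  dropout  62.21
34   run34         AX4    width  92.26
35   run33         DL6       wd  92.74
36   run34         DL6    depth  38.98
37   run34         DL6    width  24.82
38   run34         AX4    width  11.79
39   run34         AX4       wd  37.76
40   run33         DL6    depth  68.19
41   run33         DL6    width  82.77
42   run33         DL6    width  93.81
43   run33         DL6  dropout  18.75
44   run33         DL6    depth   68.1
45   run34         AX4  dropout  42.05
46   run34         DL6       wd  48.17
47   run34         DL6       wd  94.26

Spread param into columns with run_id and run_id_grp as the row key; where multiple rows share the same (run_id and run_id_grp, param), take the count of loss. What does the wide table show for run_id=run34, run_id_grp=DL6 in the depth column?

3

Rows with run_id=run34, run_id_grp=DL6 and param=depth: loss values are 46.51, 48.7, 38.98.
3 rows match — count = 3.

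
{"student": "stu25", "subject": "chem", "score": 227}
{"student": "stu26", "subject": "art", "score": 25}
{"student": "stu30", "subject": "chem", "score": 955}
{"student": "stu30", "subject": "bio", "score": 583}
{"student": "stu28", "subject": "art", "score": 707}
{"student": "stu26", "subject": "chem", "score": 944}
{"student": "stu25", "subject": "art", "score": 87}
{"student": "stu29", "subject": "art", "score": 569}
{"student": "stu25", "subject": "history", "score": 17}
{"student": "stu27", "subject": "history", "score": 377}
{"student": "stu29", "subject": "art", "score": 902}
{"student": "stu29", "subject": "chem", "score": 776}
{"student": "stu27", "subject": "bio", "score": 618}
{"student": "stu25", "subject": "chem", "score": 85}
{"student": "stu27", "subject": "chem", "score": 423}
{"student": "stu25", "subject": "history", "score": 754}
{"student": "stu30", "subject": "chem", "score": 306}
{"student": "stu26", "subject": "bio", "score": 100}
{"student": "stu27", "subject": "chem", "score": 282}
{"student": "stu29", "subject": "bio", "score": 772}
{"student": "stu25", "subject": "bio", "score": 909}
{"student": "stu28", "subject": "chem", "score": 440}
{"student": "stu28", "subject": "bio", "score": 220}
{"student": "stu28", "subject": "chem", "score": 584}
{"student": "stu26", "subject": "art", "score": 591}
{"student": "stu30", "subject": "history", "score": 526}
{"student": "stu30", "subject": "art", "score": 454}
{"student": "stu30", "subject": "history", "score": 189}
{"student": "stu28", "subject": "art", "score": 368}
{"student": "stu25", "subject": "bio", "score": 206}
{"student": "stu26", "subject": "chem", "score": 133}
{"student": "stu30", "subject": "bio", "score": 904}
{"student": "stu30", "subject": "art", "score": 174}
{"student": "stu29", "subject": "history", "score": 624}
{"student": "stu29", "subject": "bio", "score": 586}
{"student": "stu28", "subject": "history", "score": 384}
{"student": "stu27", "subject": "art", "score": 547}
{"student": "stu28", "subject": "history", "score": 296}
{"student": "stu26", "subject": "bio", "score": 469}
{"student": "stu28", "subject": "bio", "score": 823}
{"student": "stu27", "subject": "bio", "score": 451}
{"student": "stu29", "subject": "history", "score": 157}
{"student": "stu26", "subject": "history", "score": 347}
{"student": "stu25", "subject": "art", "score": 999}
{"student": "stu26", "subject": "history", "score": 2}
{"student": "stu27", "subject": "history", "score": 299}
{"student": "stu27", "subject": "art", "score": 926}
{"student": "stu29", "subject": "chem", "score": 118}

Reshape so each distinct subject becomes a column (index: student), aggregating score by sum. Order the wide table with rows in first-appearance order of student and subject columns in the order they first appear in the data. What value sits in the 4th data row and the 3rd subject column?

With rows in first-appearance order of student, row 4 is student=stu28. subject columns in first-appearance order: chem, art, bio, history; column 3 is bio.
Long rows with student=stu28, subject=bio: 220 + 823 = 1043.

1043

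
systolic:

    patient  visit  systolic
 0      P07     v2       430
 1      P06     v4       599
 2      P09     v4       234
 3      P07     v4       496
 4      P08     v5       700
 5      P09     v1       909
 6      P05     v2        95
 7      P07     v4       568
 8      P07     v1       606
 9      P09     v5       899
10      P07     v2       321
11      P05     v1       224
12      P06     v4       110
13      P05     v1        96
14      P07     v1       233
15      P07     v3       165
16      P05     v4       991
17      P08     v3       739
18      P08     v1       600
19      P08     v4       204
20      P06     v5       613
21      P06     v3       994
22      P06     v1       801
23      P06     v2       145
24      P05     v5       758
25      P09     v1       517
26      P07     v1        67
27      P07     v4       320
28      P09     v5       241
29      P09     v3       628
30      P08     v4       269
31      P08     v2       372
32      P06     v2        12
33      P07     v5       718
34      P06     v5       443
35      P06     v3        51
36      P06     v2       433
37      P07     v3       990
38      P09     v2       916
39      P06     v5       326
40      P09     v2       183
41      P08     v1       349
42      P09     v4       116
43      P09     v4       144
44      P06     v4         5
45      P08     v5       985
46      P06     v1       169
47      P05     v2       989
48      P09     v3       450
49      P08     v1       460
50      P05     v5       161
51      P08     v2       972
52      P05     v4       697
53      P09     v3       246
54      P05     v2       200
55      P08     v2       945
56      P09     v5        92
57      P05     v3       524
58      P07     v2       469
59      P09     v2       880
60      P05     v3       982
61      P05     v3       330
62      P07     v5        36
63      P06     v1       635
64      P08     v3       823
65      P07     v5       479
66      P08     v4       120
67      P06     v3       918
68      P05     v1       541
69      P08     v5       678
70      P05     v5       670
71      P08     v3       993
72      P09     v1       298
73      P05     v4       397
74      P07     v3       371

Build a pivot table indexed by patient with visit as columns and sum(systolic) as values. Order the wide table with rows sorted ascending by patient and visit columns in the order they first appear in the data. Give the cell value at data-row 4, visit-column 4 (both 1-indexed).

With rows sorted ascending by patient, row 4 is patient=P08. visit columns in first-appearance order: v2, v4, v5, v1, v3; column 4 is v1.
Long rows with patient=P08, visit=v1: 600 + 349 + 460 = 1409.

1409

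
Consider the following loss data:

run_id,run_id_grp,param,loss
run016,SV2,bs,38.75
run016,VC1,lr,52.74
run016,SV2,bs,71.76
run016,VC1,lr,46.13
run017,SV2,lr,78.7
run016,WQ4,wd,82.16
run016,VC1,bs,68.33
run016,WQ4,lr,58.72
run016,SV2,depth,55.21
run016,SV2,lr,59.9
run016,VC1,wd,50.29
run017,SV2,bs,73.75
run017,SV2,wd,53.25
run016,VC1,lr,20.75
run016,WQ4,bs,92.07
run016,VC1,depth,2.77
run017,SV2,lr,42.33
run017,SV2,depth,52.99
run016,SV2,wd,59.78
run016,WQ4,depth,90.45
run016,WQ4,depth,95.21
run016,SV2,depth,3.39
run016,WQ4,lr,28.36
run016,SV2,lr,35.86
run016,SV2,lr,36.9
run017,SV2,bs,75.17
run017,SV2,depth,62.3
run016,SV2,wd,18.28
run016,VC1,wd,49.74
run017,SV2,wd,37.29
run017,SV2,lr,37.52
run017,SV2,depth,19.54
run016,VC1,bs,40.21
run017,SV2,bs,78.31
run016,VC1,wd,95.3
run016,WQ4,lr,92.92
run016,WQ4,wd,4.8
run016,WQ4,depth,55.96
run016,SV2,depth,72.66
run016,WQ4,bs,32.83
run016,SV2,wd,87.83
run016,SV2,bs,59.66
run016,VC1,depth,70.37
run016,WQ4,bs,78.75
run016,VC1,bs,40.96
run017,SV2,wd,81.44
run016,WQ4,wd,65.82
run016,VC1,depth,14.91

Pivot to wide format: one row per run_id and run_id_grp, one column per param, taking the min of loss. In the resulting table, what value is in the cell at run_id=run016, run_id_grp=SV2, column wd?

Rows with run_id=run016, run_id_grp=SV2 and param=wd: loss values are 59.78, 18.28, 87.83.
min(59.78, 18.28, 87.83) = 18.28.

18.28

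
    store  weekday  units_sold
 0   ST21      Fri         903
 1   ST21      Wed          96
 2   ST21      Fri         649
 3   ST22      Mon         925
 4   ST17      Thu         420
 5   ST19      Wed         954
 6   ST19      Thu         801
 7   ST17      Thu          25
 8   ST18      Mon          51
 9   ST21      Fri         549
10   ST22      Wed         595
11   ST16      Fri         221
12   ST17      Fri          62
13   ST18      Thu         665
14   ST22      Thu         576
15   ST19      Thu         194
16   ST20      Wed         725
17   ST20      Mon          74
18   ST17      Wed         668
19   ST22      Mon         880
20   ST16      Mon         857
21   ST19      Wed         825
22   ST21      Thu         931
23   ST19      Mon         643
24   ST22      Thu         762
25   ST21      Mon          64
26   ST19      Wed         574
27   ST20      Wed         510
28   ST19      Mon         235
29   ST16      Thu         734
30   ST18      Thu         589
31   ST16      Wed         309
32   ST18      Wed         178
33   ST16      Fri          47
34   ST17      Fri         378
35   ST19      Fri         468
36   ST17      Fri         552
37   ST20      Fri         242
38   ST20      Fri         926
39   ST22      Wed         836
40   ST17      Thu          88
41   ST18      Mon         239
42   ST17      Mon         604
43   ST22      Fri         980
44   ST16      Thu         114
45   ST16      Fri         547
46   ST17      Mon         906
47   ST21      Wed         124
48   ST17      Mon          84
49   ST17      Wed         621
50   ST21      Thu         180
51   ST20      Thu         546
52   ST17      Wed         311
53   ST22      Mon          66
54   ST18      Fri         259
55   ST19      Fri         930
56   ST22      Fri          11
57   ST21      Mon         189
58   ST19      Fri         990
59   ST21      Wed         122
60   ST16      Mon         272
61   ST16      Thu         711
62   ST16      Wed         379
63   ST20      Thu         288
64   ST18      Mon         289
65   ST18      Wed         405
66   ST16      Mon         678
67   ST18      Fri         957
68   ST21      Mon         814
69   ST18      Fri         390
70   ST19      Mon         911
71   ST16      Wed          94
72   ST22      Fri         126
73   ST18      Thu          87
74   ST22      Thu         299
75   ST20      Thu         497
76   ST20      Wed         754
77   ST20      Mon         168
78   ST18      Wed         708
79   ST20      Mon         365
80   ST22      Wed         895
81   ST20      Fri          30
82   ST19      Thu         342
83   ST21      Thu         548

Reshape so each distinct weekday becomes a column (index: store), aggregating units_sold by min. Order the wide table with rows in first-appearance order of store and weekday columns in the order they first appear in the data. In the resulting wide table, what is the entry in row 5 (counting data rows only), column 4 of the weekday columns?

With rows in first-appearance order of store, row 5 is store=ST18. weekday columns in first-appearance order: Fri, Wed, Mon, Thu; column 4 is Thu.
Long rows with store=ST18, weekday=Thu: min(665, 589, 87) = 87.

87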